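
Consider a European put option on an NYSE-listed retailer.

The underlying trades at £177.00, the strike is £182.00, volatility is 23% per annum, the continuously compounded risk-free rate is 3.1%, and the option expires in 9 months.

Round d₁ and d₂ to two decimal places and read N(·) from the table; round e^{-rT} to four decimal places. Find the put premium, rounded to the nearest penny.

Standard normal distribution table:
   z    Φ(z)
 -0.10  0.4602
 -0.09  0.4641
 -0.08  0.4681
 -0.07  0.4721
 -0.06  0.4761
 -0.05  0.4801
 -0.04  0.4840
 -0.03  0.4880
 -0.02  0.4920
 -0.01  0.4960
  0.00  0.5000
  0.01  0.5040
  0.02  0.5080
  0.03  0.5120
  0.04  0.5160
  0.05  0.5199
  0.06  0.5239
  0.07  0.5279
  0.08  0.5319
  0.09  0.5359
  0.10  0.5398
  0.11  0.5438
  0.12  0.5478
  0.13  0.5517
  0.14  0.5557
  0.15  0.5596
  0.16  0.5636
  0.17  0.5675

T = 0.75;  σ√T = 0.1992
ln(S/K) + (r + σ²/2)T = ln(177/182) + (0.031 + 0.23²/2)·0.75 = -0.0279 + 0.0431 = 0.0152
d₁ = 0.0152 / 0.1992 = 0.0765 ⇒ 0.08
d₂ = d₁ − σ√T = 0.0765 − 0.1992 = -0.1227 ⇒ -0.12
exp(−rT) = exp(−0.031·0.75) = 0.9770
P = 182·0.9770·N(0.12) − 177·N(-0.08) = 182·0.9770·0.5478 − 177·0.4681 = 97.4065 − 82.8537 = 14.5528

£14.55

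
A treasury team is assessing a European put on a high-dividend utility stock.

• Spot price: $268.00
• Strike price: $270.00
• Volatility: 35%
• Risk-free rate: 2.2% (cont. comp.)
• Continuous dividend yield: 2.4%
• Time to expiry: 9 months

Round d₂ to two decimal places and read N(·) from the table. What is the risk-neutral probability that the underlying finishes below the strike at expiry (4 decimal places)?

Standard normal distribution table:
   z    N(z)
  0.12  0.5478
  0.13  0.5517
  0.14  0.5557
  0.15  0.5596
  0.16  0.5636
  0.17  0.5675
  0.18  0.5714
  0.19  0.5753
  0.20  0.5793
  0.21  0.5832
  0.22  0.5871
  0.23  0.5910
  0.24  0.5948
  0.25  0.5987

T = 0.75;  σ√T = 0.3031
ln(S/K) + (r − q + σ²/2)T = ln(268/270) + (0.022 − 0.024 + 0.35²/2)·0.75 = -0.0074 + 0.0444 = 0.0370
d₁ = 0.0370 / 0.3031 = 0.1221 ≈ 0.12
d₂ = d₁ − σ√T = 0.1221 − 0.3031 = -0.1810 ≈ -0.18
Pr(exercise) under Q = N(−d₂) = N(0.18) = 0.5714

0.5714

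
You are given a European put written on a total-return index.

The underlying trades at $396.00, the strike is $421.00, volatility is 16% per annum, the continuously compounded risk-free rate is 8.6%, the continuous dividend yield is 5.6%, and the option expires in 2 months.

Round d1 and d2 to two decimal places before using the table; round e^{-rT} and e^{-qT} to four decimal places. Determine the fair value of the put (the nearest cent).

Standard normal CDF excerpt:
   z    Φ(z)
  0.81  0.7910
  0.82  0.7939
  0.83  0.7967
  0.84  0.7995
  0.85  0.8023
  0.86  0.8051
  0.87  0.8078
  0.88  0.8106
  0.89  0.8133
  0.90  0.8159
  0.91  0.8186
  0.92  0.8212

$24.98

T = 0.1667;  σ√T = 0.0653
ln(S/K) + (r − q + σ²/2)T = ln(396/421) + (0.086 − 0.056 + 0.16²/2)·0.1667 = -0.0612 + 0.0071 = -0.0541
d₁ = -0.0541 / 0.0653 = -0.8280 ≈ -0.83
d₂ = d₁ − σ√T = -0.8280 − 0.0653 = -0.8933 ≈ -0.89
e^(−qT) = e^(−0.056·0.1667) = 0.9907;  e^(−rT) = e^(−0.086·0.1667) = 0.9858
N(−d₂) = N(0.89) = 0.8133;  N(−d₁) = N(0.83) = 0.7967
P = 421·0.9858·0.8133 − 396·0.9907·0.7967 = 337.5372 − 312.5591 = 24.9781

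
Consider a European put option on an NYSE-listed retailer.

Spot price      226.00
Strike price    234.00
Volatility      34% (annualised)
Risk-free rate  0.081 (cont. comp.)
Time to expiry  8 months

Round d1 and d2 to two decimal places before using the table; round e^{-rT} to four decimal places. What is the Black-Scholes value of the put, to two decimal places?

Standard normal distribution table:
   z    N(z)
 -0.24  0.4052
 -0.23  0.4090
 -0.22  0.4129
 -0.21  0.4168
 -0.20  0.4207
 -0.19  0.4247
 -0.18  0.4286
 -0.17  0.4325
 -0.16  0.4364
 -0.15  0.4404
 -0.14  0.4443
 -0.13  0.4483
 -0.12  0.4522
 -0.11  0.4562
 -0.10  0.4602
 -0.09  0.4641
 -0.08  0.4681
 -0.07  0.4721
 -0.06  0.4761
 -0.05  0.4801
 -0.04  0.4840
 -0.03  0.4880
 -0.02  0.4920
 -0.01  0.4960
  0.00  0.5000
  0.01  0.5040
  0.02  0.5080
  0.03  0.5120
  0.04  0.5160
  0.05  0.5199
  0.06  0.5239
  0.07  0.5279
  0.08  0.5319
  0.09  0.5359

σ√T = 0.34·√0.6667 = 0.2776
d₁ = [ln(226/234) + (0.081 + 0.34²/2)·0.6667] / 0.2776 = [-0.0348 + 0.0925] / 0.2776 = 0.2080 which rounds to 0.21
d₂ = d₁ − σ√T = 0.2080 − 0.2776 = -0.0696 which rounds to -0.07
e^(−rT) = e^(−0.081·0.6667) = 0.9474
N(−d₂) = N(0.07) = 0.5279;  N(−d₁) = N(-0.21) = 0.4168
P = 234·0.9474·0.5279 − 226·0.4168 = 117.0310 − 94.1968 = 22.8342

22.83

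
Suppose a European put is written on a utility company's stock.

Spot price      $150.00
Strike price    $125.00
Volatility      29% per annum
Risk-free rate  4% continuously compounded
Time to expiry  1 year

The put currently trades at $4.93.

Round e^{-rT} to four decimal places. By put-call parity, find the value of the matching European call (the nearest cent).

$34.83

e^(−rT) = e^(−0.04·1) = 0.9608
Put-call parity: C − P = S − K·e^(−rT) = 150 − 125·0.9608 = 150 − 120.1000 = 29.9000
C = P + (C − P) = 4.93 + (29.9000) = 34.8300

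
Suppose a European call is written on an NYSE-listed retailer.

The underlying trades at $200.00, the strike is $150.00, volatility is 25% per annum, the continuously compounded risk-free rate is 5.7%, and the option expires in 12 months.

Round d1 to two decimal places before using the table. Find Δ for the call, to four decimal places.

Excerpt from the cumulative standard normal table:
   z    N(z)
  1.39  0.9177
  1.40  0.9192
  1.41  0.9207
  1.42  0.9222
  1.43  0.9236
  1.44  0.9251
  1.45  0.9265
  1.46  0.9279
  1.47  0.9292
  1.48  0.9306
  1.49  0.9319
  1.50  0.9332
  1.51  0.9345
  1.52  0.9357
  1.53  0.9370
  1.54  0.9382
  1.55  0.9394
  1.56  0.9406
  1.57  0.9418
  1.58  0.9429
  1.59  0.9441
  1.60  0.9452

0.9332

σ√T = 0.25·√1 = 0.2500
d₁ = [ln(200/150) + (0.057 + 0.25²/2)·1] / 0.2500 = [0.2877 + 0.0882] / 0.2500 = 1.5037 which rounds to 1.50
N(d₁) = N(1.50) = 0.9332
Δ_call = N(d₁) = 0.9332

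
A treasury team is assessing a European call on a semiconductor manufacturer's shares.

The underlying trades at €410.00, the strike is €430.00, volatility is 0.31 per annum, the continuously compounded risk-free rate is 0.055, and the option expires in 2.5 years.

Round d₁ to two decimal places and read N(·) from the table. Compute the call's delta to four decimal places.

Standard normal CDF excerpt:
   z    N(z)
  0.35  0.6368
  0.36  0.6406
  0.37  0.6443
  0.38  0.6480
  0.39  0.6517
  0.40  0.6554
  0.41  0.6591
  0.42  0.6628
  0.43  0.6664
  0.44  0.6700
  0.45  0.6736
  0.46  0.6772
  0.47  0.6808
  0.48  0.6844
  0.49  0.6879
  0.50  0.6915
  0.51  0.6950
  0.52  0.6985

0.6664

σ√T = 0.31 × 1.5811 = 0.4902
d₁ = [ln(410/430) + (0.055 + ½·0.31²)·2.5] / (σ√T) = (-0.0476 + 0.2576) / 0.4902 = 0.4284 ⇒ 0.43
N(d₁) = N(0.43) = 0.6664
Δ_call = N(d₁) = 0.6664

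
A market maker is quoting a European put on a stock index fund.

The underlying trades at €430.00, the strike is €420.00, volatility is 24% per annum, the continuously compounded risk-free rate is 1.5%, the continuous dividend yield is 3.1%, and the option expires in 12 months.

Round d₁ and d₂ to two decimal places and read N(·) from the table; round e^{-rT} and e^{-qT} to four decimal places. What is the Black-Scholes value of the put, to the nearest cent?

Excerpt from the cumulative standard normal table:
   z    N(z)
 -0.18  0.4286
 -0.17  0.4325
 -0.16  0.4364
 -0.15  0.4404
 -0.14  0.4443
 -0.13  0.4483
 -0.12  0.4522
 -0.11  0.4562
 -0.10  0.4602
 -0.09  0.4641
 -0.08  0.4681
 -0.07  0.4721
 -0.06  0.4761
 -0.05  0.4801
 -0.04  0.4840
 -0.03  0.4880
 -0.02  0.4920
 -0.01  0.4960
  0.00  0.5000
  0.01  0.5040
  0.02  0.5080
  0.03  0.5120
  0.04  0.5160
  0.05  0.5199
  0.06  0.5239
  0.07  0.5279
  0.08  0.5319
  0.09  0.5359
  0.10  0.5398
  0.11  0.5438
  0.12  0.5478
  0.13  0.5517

T = 1;  σ√T = 0.2400
d₁ = [ln(430/420) + (0.015 − 0.031 + 0.24²/2)·1] / 0.2400 = [0.0235 + 0.0128] / 0.2400 = 0.1514 → 0.15
d₂ = d₁ − σ√T = 0.1514 − 0.2400 = -0.0886 → -0.09
e^(−qT) = e^(−0.031·1) = 0.9695;  e^(−rT) = e^(−0.015·1) = 0.9851
P = 420·0.9851·N(0.09) − 430·0.9695·N(-0.15) = 420·0.9851·0.5359 − 430·0.9695·0.4404 = 221.7243 − 183.5962 = 38.1282

€38.13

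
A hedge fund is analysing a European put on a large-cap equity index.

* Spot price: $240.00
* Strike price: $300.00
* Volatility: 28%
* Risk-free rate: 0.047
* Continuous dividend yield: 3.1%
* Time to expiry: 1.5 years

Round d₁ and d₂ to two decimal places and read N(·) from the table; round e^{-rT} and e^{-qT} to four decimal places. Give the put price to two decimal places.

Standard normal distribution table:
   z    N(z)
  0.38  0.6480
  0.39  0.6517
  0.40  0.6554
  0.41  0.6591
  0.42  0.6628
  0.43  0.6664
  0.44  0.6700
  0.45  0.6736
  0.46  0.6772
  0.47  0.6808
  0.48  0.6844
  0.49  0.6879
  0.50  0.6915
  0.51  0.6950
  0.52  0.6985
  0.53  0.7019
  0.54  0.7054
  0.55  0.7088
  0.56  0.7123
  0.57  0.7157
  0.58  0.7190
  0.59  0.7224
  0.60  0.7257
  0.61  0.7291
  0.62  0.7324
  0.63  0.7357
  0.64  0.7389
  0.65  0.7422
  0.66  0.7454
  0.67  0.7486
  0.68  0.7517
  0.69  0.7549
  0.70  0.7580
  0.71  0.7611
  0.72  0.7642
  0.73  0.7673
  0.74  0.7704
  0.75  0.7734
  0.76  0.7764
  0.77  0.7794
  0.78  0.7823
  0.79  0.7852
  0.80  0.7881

$65.22

T = 1.5;  σ√T = 0.3429
d₁ = [ln(240/300) + (0.047 − 0.031 + 0.28²/2)·1.5] / 0.3429 = [-0.2231 + 0.0828] / 0.3429 = -0.4093 ≈ -0.41
d₂ = d₁ − σ√T = -0.4093 − 0.3429 = -0.7522 ≈ -0.75
e^(−qT) = e^(−0.031·1.5) = 0.9546;  e^(−rT) = e^(−0.047·1.5) = 0.9319
P = 300·0.9319·N(0.75) − 240·0.9546·N(0.41) = 300·0.9319·0.7734 − 240·0.9546·0.6591 = 216.2194 − 151.0024 = 65.2170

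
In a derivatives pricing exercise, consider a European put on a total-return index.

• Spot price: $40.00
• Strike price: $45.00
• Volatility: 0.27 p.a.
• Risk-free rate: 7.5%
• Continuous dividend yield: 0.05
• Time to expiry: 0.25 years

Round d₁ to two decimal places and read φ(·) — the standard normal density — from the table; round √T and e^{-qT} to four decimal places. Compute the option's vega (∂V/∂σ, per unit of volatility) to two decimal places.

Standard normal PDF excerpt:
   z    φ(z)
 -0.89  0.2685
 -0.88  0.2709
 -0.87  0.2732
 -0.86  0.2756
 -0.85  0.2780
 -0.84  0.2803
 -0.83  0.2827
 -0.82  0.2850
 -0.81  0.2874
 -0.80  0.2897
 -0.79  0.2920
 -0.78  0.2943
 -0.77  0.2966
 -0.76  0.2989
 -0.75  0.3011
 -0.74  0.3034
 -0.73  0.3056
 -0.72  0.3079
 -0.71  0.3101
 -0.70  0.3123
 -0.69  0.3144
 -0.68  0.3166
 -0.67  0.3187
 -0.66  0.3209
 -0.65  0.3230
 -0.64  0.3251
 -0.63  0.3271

5.90

σ√T = 0.27·√0.25 = 0.1350
d₁ = [ln(40/45) + (0.075 − 0.05 + ½·0.27²)·0.25] / (σ√T) = (-0.1178 + 0.0154) / 0.1350 = -0.7587 ⇒ -0.76
√T = √0.25 = 0.5000
φ(d₁) = φ(-0.76) = 0.2989
exp(−qT) = exp(−0.05·0.25) = 0.9876
vega = S·exp(−qT)·φ(d₁)·√T = 40·0.9876·0.2989·0.5000 = 5.9039
(The call has the same vega.)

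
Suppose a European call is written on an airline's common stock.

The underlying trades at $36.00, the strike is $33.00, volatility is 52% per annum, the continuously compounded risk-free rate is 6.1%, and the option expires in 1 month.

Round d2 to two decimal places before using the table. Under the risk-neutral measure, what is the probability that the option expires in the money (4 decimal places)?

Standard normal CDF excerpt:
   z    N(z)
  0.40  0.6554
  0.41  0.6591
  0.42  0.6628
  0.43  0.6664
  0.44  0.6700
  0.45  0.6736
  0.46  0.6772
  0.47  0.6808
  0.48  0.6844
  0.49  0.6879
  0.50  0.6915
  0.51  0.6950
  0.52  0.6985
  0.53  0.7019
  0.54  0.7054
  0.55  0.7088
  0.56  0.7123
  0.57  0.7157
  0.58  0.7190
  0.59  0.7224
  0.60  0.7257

σ√T = 0.52·√0.08333 = 0.1501
ln(S/K) + (r + σ²/2)T = ln(36/33) + (0.061 + 0.52²/2)·0.08333 = 0.0870 + 0.0163 = 0.1034
d₁ = 0.1034 / 0.1501 = 0.6886 ≈ 0.69
d₂ = d₁ − σ√T = 0.6886 − 0.1501 = 0.5385 ≈ 0.54
Pr(exercise) under Q = N(d₂) = 0.7054

0.7054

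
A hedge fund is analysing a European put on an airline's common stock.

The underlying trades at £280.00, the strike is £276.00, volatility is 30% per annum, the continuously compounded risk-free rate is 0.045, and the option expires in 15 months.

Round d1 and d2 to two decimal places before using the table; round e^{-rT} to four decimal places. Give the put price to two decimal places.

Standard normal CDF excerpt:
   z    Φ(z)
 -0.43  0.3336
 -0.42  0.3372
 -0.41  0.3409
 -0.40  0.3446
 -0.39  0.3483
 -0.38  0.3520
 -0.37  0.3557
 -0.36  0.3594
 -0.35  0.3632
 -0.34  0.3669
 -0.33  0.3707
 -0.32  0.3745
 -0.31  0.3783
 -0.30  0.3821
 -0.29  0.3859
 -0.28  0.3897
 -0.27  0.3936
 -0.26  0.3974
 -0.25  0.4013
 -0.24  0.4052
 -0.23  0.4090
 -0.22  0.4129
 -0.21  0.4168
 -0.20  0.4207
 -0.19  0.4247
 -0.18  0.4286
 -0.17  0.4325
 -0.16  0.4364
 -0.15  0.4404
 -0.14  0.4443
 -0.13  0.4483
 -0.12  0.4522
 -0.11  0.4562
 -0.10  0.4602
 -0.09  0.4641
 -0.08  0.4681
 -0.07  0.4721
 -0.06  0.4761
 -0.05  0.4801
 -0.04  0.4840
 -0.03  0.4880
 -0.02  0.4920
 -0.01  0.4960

T = 1.25;  σ√T = 0.3354
d₁ = [ln(280/276) + (0.045 + 0.3²/2)·1.25] / 0.3354 = [0.0144 + 0.1125] / 0.3354 = 0.3783 which rounds to 0.38
d₂ = d₁ − σ√T = 0.3783 − 0.3354 = 0.0429 which rounds to 0.04
exp(−rT) = exp(−0.045·1.25) = 0.9453
P = 276·0.9453·N(-0.04) − 280·N(-0.38) = 276·0.9453·0.4840 − 280·0.3520 = 126.2770 − 98.5600 = 27.7170

£27.72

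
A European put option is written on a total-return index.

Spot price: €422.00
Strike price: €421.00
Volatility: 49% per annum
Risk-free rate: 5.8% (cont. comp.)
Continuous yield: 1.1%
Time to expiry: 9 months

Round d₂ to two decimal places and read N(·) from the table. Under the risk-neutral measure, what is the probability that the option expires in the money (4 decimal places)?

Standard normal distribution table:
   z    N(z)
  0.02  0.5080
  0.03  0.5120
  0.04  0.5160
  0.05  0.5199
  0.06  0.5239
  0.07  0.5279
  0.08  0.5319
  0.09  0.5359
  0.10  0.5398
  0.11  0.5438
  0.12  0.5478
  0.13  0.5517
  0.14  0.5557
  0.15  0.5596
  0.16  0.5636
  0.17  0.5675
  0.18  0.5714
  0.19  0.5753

0.5478

σ√T = 0.49·√0.75 = 0.4244
ln(S/K) + (r − q + σ²/2)T = ln(422/421) + (0.058 − 0.011 + 0.49²/2)·0.75 = 0.0024 + 0.1253 = 0.1277
d₁ = 0.1277 / 0.4244 = 0.3008 → 0.30
d₂ = d₁ − σ√T = 0.3008 − 0.4244 = -0.1235 → -0.12
Pr(exercise) under Q = N(−d₂) = N(0.12) = 0.5478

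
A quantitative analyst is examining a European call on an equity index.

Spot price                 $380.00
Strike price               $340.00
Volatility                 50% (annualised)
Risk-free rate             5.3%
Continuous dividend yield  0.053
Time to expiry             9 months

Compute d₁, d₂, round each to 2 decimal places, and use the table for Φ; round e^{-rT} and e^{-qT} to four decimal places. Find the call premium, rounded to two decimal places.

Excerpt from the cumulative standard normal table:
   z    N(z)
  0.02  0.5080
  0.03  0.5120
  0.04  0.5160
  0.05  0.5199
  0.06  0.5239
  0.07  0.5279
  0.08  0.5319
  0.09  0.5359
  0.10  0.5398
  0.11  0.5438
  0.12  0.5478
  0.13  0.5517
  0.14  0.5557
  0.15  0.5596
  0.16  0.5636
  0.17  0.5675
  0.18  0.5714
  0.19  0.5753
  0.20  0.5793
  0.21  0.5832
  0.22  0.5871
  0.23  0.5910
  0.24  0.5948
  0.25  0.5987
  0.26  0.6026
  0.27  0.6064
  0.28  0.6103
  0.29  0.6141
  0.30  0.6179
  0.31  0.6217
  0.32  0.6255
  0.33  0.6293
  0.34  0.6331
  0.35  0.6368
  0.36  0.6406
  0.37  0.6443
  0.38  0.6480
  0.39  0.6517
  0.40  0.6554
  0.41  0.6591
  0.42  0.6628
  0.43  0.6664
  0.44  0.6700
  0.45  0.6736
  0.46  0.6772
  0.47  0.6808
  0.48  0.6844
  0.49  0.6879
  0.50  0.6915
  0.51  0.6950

T = 0.75;  σ√T = 0.4330
ln(S/K) + (r − q + σ²/2)T = ln(380/340) + (0.053 − 0.053 + 0.5²/2)·0.75 = 0.1112 + 0.0938 = 0.2050
d₁ = 0.2050 / 0.4330 = 0.4734 ≈ 0.47
d₂ = d₁ − σ√T = 0.4734 − 0.4330 = 0.0404 ≈ 0.04
e^(−qT) = e^(−0.053·0.75) = 0.9610;  e^(−rT) = e^(−0.053·0.75) = 0.9610
N(d₁) = N(0.47) = 0.6808;  N(d₂) = N(0.04) = 0.5160
C = 380·0.9610·0.6808 − 340·0.9610·0.5160 = 248.6145 − 168.5978 = 80.0167

$80.02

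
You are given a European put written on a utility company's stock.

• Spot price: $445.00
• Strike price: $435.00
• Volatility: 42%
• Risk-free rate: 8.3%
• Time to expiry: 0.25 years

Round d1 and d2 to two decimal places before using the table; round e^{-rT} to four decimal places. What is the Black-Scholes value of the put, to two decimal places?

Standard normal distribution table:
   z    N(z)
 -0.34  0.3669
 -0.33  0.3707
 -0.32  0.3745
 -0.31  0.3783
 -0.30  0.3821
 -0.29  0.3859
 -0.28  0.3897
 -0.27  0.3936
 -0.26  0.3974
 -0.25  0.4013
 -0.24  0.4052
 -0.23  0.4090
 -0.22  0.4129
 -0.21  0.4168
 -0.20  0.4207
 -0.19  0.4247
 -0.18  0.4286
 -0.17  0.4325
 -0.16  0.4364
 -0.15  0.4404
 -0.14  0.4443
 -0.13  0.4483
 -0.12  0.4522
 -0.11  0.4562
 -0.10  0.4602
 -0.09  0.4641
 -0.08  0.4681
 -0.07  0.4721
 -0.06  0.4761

$27.74

σ√T = 0.42 × 0.5000 = 0.2100
d₁ = [ln(445/435) + (0.083 + ½·0.42²)·0.25] / (σ√T) = (0.0227 + 0.0428) / 0.2100 = 0.3120 ⇒ 0.31
d₂ = 0.3120 − 0.2100 = 0.1020 ⇒ 0.10
exp(−rT) = exp(−0.083·0.25) = 0.9795
N(−d₂) = N(-0.10) = 0.4602;  N(−d₁) = N(-0.31) = 0.3783
P = 435·0.9795·0.4602 − 445·0.3783 = 196.0832 − 168.3435 = 27.7397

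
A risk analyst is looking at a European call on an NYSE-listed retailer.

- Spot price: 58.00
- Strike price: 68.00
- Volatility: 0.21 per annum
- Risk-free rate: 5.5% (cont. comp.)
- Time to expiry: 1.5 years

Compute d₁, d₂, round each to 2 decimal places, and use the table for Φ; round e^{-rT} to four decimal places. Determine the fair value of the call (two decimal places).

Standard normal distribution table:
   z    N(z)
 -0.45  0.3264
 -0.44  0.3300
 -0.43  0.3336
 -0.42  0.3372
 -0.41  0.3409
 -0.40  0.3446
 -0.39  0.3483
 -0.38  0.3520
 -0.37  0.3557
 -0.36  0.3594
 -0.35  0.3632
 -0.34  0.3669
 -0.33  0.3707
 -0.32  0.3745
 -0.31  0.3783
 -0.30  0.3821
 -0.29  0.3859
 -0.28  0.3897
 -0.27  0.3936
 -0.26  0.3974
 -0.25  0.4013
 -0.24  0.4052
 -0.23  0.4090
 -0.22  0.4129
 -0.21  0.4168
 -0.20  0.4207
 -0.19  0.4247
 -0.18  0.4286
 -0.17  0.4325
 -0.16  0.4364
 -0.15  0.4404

T = 1.5;  σ√T = 0.2572
d₁ = [ln(58/68) + (0.055 + ½·0.21²)·1.5] / (σ√T) = (-0.1591 + 0.1156) / 0.2572 = -0.1691 ⇒ -0.17
d₂ = -0.1691 − 0.2572 = -0.4263 ⇒ -0.43
exp(−rT) = exp(−0.055·1.5) = 0.9208
N(d₁) = N(-0.17) = 0.4325;  N(d₂) = N(-0.43) = 0.3336
C = 58·0.4325 − 68·0.9208·0.3336 = 25.0850 − 20.8882 = 4.1968

4.20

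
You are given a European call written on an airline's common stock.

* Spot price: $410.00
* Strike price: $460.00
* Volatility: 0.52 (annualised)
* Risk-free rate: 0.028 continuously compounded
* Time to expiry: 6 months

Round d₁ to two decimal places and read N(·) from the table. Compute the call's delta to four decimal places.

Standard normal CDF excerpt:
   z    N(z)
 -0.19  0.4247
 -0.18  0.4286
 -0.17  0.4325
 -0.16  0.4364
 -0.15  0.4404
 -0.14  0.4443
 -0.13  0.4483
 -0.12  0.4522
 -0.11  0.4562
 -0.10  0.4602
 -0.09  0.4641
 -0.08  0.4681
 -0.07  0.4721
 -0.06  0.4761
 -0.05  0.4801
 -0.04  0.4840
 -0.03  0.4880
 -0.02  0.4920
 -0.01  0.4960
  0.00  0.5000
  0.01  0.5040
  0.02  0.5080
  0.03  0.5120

T = 0.5;  σ√T = 0.3677
d₁ = [ln(410/460) + (0.028 + 0.52²/2)·0.5] / 0.3677 = [-0.1151 + 0.0816] / 0.3677 = -0.0910 ⇒ -0.09
N(d₁) = N(-0.09) = 0.4641
Δ_call = N(d₁) = 0.4641

0.4641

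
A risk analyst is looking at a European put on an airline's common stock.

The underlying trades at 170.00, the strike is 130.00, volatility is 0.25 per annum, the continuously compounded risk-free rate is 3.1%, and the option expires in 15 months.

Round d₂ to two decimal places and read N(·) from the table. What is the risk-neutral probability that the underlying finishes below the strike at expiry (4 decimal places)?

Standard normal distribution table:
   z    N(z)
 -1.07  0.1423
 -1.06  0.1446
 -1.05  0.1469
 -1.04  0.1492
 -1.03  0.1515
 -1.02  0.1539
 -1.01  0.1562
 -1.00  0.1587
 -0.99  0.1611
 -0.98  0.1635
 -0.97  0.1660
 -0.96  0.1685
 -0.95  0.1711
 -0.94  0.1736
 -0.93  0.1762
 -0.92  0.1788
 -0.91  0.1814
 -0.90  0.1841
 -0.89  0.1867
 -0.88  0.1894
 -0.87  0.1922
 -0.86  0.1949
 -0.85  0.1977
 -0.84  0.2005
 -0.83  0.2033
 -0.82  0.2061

σ√T = 0.25 × 1.1180 = 0.2795
ln(S/K) + (r + σ²/2)T = ln(170/130) + (0.031 + 0.25²/2)·1.25 = 0.2683 + 0.0778 = 0.3461
d₁ = 0.3461 / 0.2795 = 1.2382 ⇒ 1.24
d₂ = d₁ − σ√T = 1.2382 − 0.2795 = 0.9587 ⇒ 0.96
Pr(exercise) under Q = N(−d₂) = N(-0.96) = 0.1685

0.1685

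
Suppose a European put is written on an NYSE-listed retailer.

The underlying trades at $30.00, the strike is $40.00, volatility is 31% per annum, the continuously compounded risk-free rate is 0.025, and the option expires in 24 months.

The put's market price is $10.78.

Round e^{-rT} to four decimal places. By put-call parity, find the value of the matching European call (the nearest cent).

$2.73

e^(−rT) = e^(−0.025·2) = 0.9512
Put-call parity: C − P = S − K·e^(−rT) = 30 − 40·0.9512 = 30 − 38.0480 = -8.0480
C = P + (C − P) = 10.78 + (-8.0480) = 2.7320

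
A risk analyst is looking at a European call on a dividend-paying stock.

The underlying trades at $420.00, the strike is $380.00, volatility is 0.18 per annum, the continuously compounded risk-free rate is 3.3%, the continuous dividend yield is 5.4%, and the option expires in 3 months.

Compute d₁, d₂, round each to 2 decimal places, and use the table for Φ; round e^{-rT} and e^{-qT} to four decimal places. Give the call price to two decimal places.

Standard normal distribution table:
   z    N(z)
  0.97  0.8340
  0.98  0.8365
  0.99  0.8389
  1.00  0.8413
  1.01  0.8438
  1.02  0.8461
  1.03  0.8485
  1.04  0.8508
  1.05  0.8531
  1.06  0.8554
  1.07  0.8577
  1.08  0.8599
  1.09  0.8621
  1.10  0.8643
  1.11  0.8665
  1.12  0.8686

$40.13

T = 0.25;  σ√T = 0.0900
d₁ = [ln(420/380) + (0.033 − 0.054 + 0.18²/2)·0.25] / 0.0900 = [0.1001 − 0.0012] / 0.0900 = 1.0987 ≈ 1.10
d₂ = d₁ − σ√T = 1.0987 − 0.0900 = 1.0087 ≈ 1.01
e^(−qT) = e^(−0.054·0.25) = 0.9866;  e^(−rT) = e^(−0.033·0.25) = 0.9918
C = 420·0.9866·N(1.10) − 380·0.9918·N(1.01) = 420·0.9866·0.8643 − 380·0.9918·0.8438 = 358.1417 − 318.0147 = 40.1270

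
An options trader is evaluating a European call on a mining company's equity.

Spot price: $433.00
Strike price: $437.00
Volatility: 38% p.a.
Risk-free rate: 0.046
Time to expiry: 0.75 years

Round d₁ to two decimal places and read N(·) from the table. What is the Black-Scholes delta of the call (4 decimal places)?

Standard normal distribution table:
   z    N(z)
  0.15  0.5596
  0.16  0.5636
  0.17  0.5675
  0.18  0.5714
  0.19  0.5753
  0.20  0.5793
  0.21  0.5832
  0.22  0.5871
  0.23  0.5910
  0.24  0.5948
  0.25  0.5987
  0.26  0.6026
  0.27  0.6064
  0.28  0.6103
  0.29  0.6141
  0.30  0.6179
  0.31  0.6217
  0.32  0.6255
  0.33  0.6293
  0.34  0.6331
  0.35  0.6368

T = 0.75;  σ√T = 0.3291
d₁ = [ln(433/437) + (0.046 + ½·0.38²)·0.75] / (σ√T) = (-0.0092 + 0.0887) / 0.3291 = 0.2414 which rounds to 0.24
N(d₁) = N(0.24) = 0.5948
Δ_call = N(d₁) = 0.5948

0.5948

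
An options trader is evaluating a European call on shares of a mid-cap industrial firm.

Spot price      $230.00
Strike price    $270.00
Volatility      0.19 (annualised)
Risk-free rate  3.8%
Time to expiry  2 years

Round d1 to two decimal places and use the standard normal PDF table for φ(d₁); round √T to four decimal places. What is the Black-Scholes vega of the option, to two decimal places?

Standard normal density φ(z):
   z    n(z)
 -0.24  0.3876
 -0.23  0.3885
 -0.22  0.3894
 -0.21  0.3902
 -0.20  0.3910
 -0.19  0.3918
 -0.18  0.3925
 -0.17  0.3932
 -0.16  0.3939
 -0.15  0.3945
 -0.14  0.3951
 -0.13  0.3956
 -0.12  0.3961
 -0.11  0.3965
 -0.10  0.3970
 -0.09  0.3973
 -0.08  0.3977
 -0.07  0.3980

127.67

T = 2;  σ√T = 0.2687
d₁ = [ln(230/270) + (0.038 + 0.19²/2)·2] / 0.2687 = [-0.1603 + 0.1121] / 0.2687 = -0.1795 which rounds to -0.18
√T = √2 = 1.4142
φ(d₁) = φ(-0.18) = 0.3925
vega = S·φ(d₁)·√T = 230·0.3925·1.4142 = 127.6669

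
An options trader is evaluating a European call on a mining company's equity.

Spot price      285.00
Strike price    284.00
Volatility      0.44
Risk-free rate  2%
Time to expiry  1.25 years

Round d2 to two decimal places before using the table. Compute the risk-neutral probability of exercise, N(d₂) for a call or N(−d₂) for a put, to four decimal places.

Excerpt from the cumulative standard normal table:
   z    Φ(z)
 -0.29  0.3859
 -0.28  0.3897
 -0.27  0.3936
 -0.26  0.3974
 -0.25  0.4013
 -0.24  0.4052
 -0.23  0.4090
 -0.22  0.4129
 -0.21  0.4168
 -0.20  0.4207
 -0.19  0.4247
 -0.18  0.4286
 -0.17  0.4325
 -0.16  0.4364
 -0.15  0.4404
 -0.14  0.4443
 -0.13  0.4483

0.4247

T = 1.25;  σ√T = 0.4919
d₁ = [ln(285/284) + (0.02 + 0.44²/2)·1.25] / 0.4919 = [0.0035 + 0.1460] / 0.4919 = 0.3039 which rounds to 0.30
d₂ = d₁ − σ√T = 0.3039 − 0.4919 = -0.1880 which rounds to -0.19
Pr(exercise) under Q = N(d₂) = 0.4247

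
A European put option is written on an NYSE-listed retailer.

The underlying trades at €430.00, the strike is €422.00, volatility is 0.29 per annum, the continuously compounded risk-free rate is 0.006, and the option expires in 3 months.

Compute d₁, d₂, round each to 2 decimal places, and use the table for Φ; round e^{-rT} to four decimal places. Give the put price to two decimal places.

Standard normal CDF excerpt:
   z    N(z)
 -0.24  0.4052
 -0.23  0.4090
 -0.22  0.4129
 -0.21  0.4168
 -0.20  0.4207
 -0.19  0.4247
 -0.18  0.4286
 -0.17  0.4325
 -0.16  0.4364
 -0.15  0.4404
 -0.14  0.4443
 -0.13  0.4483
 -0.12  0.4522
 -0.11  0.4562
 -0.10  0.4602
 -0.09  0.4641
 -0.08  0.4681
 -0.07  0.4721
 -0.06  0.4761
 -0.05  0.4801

σ√T = 0.29 × 0.5000 = 0.1450
d₁ = [ln(430/422) + (0.006 + 0.29²/2)·0.25] / 0.1450 = [0.0188 + 0.0120] / 0.1450 = 0.2124 ⇒ 0.21
d₂ = d₁ − σ√T = 0.2124 − 0.1450 = 0.0674 ⇒ 0.07
e^(−rT) = e^(−0.006·0.25) = 0.9985
P = 422·0.9985·N(-0.07) − 430·N(-0.21) = 422·0.9985·0.4721 − 430·0.4168 = 198.9274 − 179.2240 = 19.7034

€19.70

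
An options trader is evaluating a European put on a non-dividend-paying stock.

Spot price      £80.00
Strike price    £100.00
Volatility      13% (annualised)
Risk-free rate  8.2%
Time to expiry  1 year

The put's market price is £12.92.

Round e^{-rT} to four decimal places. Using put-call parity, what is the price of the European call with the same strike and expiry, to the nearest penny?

exp(−rT) = exp(−0.082·1) = 0.9213
Put-call parity: C − P = S − K·e^(−rT) = 80 − 100·0.9213 = 80 − 92.1300 = -12.1300
C = P + (C − P) = 12.92 + (-12.1300) = 0.7900

£0.79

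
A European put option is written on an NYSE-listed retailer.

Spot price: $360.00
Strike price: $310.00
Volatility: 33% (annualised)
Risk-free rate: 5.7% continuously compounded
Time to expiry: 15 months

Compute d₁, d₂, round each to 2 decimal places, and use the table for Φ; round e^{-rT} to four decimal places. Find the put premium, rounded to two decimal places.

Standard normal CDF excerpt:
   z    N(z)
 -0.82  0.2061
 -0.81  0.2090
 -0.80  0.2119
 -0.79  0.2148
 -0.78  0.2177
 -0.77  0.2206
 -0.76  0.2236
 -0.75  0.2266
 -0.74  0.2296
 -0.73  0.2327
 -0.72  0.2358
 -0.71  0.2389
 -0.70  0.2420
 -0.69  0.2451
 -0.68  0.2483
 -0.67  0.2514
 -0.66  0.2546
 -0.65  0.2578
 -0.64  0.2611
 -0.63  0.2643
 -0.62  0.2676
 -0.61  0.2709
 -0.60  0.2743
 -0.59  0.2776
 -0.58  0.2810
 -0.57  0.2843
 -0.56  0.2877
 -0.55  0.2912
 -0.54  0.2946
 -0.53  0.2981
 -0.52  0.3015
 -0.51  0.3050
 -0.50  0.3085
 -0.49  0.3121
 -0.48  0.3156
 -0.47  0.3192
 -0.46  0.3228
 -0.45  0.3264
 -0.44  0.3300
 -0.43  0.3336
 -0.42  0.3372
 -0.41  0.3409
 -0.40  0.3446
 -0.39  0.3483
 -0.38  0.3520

$20.04

σ√T = 0.33·√1.25 = 0.3690
ln(S/K) + (r + σ²/2)T = ln(360/310) + (0.057 + 0.33²/2)·1.25 = 0.1495 + 0.1393 = 0.2888
d₁ = 0.2888 / 0.3690 = 0.7829 → 0.78
d₂ = d₁ − σ√T = 0.7829 − 0.3690 = 0.4139 → 0.41
exp(−rT) = exp(−0.057·1.25) = 0.9312
N(−d₂) = N(-0.41) = 0.3409;  N(−d₁) = N(-0.78) = 0.2177
P = 310·0.9312·0.3409 − 360·0.2177 = 98.4083 − 78.3720 = 20.0363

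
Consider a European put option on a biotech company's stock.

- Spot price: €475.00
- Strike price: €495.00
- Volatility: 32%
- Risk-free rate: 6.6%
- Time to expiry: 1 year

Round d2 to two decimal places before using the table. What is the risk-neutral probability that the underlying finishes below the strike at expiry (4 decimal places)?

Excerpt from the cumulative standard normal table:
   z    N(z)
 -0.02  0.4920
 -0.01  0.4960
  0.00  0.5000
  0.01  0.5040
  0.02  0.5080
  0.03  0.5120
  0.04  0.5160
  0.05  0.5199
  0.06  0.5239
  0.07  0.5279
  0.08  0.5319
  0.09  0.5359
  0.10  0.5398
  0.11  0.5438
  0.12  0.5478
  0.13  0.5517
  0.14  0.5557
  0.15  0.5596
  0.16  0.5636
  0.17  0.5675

0.5319

σ√T = 0.32·√1 = 0.3200
d₁ = [ln(475/495) + (0.066 + 0.32²/2)·1] / 0.3200 = [-0.0412 + 0.1172] / 0.3200 = 0.2374 which rounds to 0.24
d₂ = d₁ − σ√T = 0.2374 − 0.3200 = -0.0826 which rounds to -0.08
Pr(exercise) under Q = N(−d₂) = N(0.08) = 0.5319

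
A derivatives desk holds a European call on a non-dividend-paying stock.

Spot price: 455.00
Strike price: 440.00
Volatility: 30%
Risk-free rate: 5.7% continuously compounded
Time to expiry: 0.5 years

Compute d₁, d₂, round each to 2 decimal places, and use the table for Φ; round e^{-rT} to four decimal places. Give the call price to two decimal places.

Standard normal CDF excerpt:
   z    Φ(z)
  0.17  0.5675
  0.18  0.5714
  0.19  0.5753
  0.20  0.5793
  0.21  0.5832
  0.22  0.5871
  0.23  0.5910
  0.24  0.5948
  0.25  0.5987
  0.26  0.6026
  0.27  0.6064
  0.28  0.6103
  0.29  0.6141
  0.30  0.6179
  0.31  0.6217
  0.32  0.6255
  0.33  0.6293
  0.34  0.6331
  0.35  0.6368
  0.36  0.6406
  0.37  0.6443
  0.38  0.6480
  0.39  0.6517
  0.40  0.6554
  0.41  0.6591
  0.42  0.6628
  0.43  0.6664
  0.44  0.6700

σ√T = 0.3·√0.5 = 0.2121
d₁ = [ln(455/440) + (0.057 + ½·0.3²)·0.5] / (σ√T) = (0.0335 + 0.0510) / 0.2121 = 0.3984 which rounds to 0.40
d₂ = 0.3984 − 0.2121 = 0.1863 which rounds to 0.19
e^(−rT) = e^(−0.057·0.5) = 0.9719
N(d₁) = N(0.40) = 0.6554;  N(d₂) = N(0.19) = 0.5753
C = 455·0.6554 − 440·0.9719·0.5753 = 298.2070 − 246.0190 = 52.1880

52.19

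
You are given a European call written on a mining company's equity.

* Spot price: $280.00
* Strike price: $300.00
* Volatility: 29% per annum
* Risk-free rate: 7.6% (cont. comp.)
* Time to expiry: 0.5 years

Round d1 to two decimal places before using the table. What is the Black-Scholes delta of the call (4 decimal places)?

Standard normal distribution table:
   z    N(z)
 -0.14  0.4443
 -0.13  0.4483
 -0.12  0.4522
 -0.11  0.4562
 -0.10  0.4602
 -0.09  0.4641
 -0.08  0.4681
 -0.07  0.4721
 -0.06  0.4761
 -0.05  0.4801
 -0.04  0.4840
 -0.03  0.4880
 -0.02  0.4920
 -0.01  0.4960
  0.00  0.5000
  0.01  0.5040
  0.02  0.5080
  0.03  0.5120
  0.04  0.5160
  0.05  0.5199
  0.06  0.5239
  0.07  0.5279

0.4801

σ√T = 0.29 × 0.7071 = 0.2051
ln(S/K) + (r + σ²/2)T = ln(280/300) + (0.076 + 0.29²/2)·0.5 = -0.0690 + 0.0590 = -0.0100
d₁ = -0.0100 / 0.2051 = -0.0486 → -0.05
N(d₁) = N(-0.05) = 0.4801
Δ_call = N(d₁) = 0.4801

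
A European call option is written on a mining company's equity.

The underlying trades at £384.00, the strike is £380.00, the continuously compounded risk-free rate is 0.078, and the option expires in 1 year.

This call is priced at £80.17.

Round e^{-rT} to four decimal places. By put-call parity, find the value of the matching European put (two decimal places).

£47.67

exp(−rT) = exp(−0.078·1) = 0.9250
Put-call parity: C − P = S − K·e^(−rT) = 384 − 380·0.9250 = 384 − 351.5000 = 32.5000
P = C − (C − P) = 80.17 − (32.5000) = 47.6700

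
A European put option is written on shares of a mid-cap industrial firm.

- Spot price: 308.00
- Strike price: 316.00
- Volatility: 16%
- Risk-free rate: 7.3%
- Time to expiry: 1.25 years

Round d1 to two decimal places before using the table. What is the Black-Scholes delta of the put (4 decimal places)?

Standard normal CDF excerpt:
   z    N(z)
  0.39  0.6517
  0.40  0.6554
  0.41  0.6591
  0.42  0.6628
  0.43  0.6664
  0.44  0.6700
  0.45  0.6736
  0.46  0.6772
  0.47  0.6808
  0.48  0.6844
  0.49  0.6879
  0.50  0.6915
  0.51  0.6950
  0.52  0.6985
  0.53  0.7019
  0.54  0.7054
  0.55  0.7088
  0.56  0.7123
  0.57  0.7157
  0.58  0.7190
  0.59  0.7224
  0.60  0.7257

T = 1.25;  σ√T = 0.1789
ln(S/K) + (r + σ²/2)T = ln(308/316) + (0.073 + 0.16²/2)·1.25 = -0.0256 + 0.1072 = 0.0816
d₁ = 0.0816 / 0.1789 = 0.4562 ⇒ 0.46
N(d₁) = N(0.46) = 0.6772
Δ_put = N(d₁) − 1 = 0.6772 − 1 = -0.3228

-0.3228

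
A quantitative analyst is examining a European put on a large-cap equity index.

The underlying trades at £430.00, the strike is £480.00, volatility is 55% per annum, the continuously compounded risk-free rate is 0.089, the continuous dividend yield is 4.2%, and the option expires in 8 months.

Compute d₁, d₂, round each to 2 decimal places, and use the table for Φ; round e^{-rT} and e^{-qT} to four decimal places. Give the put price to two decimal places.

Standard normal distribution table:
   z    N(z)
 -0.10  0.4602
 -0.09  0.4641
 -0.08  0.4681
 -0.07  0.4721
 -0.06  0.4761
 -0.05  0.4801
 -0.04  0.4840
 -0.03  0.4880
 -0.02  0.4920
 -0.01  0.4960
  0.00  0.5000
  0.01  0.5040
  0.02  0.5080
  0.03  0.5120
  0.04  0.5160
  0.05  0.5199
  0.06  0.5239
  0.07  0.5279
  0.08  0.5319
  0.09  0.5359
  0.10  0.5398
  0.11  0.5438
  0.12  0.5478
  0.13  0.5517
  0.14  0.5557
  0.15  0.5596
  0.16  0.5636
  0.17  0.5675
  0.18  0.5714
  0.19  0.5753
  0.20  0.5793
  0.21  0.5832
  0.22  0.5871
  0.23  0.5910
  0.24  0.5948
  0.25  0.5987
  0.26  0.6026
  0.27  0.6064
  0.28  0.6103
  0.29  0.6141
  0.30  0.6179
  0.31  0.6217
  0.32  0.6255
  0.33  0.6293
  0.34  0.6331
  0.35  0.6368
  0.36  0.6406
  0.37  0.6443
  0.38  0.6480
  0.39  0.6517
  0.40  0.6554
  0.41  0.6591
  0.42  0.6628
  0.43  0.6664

£95.73

σ√T = 0.55·√0.6667 = 0.4491
d₁ = [ln(430/480) + (0.089 − 0.042 + 0.55²/2)·0.6667] / 0.4491 = [-0.1100 + 0.1322] / 0.4491 = 0.0494 which rounds to 0.05
d₂ = d₁ − σ√T = 0.0494 − 0.4491 = -0.3997 which rounds to -0.40
exp(−qT) = exp(−0.042·0.6667) = 0.9724;  exp(−rT) = exp(−0.089·0.6667) = 0.9424
P = 480·0.9424·N(0.40) − 430·0.9724·N(-0.05) = 480·0.9424·0.6554 − 430·0.9724·0.4801 = 296.4715 − 200.7452 = 95.7263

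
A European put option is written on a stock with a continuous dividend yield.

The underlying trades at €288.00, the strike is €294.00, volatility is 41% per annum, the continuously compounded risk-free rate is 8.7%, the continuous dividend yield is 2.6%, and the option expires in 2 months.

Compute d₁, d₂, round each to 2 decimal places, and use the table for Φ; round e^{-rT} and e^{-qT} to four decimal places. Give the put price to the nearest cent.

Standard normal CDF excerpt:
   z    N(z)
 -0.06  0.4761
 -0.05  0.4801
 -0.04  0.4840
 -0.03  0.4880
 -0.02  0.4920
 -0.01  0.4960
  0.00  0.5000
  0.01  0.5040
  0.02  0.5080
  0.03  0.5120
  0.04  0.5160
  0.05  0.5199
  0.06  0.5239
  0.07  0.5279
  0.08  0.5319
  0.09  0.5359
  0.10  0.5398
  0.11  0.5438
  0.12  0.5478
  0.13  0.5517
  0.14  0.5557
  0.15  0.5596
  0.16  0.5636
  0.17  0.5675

€21.07

σ√T = 0.41 × 0.4082 = 0.1674
d₁ = [ln(288/294) + (0.087 − 0.026 + 0.41²/2)·0.1667] / 0.1674 = [-0.0206 + 0.0242] / 0.1674 = 0.0212 which rounds to 0.02
d₂ = d₁ − σ√T = 0.0212 − 0.1674 = -0.1461 which rounds to -0.15
exp(−qT) = exp(−0.026·0.1667) = 0.9957;  exp(−rT) = exp(−0.087·0.1667) = 0.9856
N(−d₂) = N(0.15) = 0.5596;  N(−d₁) = N(-0.02) = 0.4920
P = 294·0.9856·0.5596 − 288·0.9957·0.4920 = 162.1533 − 141.0867 = 21.0666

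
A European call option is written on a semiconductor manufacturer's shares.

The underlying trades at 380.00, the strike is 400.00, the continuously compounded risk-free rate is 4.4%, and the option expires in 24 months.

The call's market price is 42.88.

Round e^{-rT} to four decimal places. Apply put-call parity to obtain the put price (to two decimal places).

e^(−rT) = e^(−0.044·2) = 0.9158
Put-call parity: C − P = S − K·e^(−rT) = 380 − 400·0.9158 = 380 − 366.3200 = 13.6800
P = C − (C − P) = 42.88 − (13.6800) = 29.2000

29.20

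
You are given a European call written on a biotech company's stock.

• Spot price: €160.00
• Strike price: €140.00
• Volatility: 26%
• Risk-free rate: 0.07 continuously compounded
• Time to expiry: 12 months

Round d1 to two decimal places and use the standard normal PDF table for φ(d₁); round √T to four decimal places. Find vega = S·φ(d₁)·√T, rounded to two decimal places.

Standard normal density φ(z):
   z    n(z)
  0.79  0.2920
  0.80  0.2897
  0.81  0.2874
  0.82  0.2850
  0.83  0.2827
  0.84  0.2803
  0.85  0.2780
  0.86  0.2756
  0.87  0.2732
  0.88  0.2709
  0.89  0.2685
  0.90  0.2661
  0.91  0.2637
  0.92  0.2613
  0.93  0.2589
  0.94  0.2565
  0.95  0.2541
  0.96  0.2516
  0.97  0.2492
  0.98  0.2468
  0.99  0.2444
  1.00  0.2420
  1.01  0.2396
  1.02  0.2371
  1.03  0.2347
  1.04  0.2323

σ√T = 0.26·√1 = 0.2600
d₁ = [ln(160/140) + (0.07 + 0.26²/2)·1] / 0.2600 = [0.1335 + 0.1038] / 0.2600 = 0.9128 ⇒ 0.91
√T = √1 = 1.0000
φ(d₁) = φ(0.91) = 0.2637
vega = S·φ(d₁)·√T = 160·0.2637·1.0000 = 42.1920

42.19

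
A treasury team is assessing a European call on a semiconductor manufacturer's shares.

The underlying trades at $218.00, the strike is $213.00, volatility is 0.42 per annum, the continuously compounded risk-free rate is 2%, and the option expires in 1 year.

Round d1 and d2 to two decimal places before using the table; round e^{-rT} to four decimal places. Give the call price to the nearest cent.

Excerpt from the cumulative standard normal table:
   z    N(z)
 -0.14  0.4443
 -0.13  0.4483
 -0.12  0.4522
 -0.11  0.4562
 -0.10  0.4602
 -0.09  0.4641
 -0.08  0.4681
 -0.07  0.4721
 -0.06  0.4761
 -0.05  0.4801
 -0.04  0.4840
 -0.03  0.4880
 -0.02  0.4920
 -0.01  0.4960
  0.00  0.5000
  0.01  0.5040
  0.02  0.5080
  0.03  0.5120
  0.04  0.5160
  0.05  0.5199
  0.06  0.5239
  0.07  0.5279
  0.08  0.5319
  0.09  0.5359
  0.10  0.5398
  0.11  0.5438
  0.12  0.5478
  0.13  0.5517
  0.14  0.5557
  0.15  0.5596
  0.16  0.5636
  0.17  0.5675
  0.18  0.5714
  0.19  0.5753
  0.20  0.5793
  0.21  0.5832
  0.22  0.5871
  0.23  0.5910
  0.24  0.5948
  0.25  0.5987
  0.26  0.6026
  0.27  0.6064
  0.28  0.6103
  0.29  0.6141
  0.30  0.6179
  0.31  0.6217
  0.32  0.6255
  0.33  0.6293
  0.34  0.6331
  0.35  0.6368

T = 1;  σ√T = 0.4200
ln(S/K) + (r + σ²/2)T = ln(218/213) + (0.02 + 0.42²/2)·1 = 0.0232 + 0.1082 = 0.1314
d₁ = 0.1314 / 0.4200 = 0.3129 which rounds to 0.31
d₂ = d₁ − σ√T = 0.3129 − 0.4200 = -0.1071 which rounds to -0.11
exp(−rT) = exp(−0.02·1) = 0.9802
C = 218·N(0.31) − 213·0.9802·N(-0.11) = 218·0.6217 − 213·0.9802·0.4562 = 135.5306 − 95.2466 = 40.2840

$40.28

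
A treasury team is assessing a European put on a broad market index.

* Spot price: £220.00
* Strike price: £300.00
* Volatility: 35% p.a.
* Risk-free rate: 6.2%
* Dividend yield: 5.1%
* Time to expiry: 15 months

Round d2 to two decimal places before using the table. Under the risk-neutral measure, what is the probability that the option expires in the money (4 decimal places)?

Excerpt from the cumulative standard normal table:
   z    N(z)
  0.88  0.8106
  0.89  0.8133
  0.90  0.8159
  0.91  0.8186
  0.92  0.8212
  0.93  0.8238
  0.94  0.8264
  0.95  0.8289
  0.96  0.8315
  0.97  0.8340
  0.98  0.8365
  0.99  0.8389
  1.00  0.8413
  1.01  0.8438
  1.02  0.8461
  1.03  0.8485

σ√T = 0.35 × 1.1180 = 0.3913
ln(S/K) + (r − q + σ²/2)T = ln(220/300) + (0.062 − 0.051 + 0.35²/2)·1.25 = -0.3102 + 0.0903 = -0.2198
d₁ = -0.2198 / 0.3913 = -0.5618 ≈ -0.56
d₂ = d₁ − σ√T = -0.5618 − 0.3913 = -0.9531 ≈ -0.95
Pr(exercise) under Q = N(−d₂) = N(0.95) = 0.8289

0.8289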